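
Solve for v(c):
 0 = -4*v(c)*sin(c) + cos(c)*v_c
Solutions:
 v(c) = C1/cos(c)^4


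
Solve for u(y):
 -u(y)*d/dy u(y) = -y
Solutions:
 u(y) = -sqrt(C1 + y^2)
 u(y) = sqrt(C1 + y^2)


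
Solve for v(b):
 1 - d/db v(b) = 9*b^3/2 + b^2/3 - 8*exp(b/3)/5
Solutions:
 v(b) = C1 - 9*b^4/8 - b^3/9 + b + 24*exp(b/3)/5


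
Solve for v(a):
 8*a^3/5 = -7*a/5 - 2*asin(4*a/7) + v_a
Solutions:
 v(a) = C1 + 2*a^4/5 + 7*a^2/10 + 2*a*asin(4*a/7) + sqrt(49 - 16*a^2)/2


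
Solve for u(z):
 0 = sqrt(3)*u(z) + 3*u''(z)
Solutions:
 u(z) = C1*sin(3^(3/4)*z/3) + C2*cos(3^(3/4)*z/3)


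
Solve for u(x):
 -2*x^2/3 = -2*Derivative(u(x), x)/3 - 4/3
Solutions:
 u(x) = C1 + x^3/3 - 2*x


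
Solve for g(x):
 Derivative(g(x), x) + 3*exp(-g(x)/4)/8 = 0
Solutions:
 g(x) = 4*log(C1 - 3*x/32)


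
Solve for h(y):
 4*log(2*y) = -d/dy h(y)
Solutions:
 h(y) = C1 - 4*y*log(y) - y*log(16) + 4*y


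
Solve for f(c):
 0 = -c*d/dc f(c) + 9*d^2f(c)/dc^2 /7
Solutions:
 f(c) = C1 + C2*erfi(sqrt(14)*c/6)


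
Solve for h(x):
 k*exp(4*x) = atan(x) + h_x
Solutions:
 h(x) = C1 + k*exp(4*x)/4 - x*atan(x) + log(x^2 + 1)/2


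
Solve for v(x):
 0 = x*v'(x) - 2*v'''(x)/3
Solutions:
 v(x) = C1 + Integral(C2*airyai(2^(2/3)*3^(1/3)*x/2) + C3*airybi(2^(2/3)*3^(1/3)*x/2), x)


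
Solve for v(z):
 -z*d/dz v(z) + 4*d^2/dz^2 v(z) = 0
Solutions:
 v(z) = C1 + C2*erfi(sqrt(2)*z/4)


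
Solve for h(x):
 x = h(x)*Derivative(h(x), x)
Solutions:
 h(x) = -sqrt(C1 + x^2)
 h(x) = sqrt(C1 + x^2)


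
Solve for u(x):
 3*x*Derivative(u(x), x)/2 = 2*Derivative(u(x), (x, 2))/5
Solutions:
 u(x) = C1 + C2*erfi(sqrt(30)*x/4)


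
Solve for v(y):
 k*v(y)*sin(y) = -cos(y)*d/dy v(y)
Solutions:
 v(y) = C1*exp(k*log(cos(y)))


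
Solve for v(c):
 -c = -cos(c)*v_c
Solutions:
 v(c) = C1 + Integral(c/cos(c), c)


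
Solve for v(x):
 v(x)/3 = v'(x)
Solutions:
 v(x) = C1*exp(x/3)


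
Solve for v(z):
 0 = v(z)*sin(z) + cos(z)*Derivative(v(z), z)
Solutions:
 v(z) = C1*cos(z)


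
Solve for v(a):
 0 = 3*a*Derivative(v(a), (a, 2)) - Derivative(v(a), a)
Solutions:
 v(a) = C1 + C2*a^(4/3)


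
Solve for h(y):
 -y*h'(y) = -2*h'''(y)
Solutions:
 h(y) = C1 + Integral(C2*airyai(2^(2/3)*y/2) + C3*airybi(2^(2/3)*y/2), y)


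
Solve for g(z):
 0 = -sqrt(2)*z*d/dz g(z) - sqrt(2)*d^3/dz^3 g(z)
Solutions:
 g(z) = C1 + Integral(C2*airyai(-z) + C3*airybi(-z), z)


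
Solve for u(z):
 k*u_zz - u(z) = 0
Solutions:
 u(z) = C1*exp(-z*sqrt(1/k)) + C2*exp(z*sqrt(1/k))


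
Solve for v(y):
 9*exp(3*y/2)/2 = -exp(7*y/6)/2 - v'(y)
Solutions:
 v(y) = C1 - 3*exp(7*y/6)/7 - 3*exp(3*y/2)


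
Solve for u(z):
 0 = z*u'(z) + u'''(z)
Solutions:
 u(z) = C1 + Integral(C2*airyai(-z) + C3*airybi(-z), z)


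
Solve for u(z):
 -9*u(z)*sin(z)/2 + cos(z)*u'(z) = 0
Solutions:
 u(z) = C1/cos(z)^(9/2)


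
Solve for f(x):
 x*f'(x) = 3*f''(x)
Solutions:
 f(x) = C1 + C2*erfi(sqrt(6)*x/6)


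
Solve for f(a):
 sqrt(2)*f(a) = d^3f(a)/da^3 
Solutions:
 f(a) = C3*exp(2^(1/6)*a) + (C1*sin(2^(1/6)*sqrt(3)*a/2) + C2*cos(2^(1/6)*sqrt(3)*a/2))*exp(-2^(1/6)*a/2)


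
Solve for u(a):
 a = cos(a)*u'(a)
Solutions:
 u(a) = C1 + Integral(a/cos(a), a)


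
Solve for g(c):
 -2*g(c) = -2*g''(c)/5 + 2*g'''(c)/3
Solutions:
 g(c) = C1*exp(c*(2*2^(1/3)/(5*sqrt(5565) + 373)^(1/3) + 4 + 2^(2/3)*(5*sqrt(5565) + 373)^(1/3))/20)*sin(2^(1/3)*sqrt(3)*c*(-2^(1/3)*(5*sqrt(5565) + 373)^(1/3) + 2/(5*sqrt(5565) + 373)^(1/3))/20) + C2*exp(c*(2*2^(1/3)/(5*sqrt(5565) + 373)^(1/3) + 4 + 2^(2/3)*(5*sqrt(5565) + 373)^(1/3))/20)*cos(2^(1/3)*sqrt(3)*c*(-2^(1/3)*(5*sqrt(5565) + 373)^(1/3) + 2/(5*sqrt(5565) + 373)^(1/3))/20) + C3*exp(c*(-2^(2/3)*(5*sqrt(5565) + 373)^(1/3) - 2*2^(1/3)/(5*sqrt(5565) + 373)^(1/3) + 2)/10)


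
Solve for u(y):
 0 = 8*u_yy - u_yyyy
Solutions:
 u(y) = C1 + C2*y + C3*exp(-2*sqrt(2)*y) + C4*exp(2*sqrt(2)*y)


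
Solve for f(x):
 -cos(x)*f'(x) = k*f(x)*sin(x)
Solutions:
 f(x) = C1*exp(k*log(cos(x)))


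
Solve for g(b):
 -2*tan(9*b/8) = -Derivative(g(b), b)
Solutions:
 g(b) = C1 - 16*log(cos(9*b/8))/9


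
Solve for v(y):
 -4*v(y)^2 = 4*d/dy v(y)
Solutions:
 v(y) = 1/(C1 + y)


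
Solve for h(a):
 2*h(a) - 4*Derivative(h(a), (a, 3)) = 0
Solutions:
 h(a) = C3*exp(2^(2/3)*a/2) + (C1*sin(2^(2/3)*sqrt(3)*a/4) + C2*cos(2^(2/3)*sqrt(3)*a/4))*exp(-2^(2/3)*a/4)


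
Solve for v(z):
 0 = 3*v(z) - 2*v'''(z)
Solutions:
 v(z) = C3*exp(2^(2/3)*3^(1/3)*z/2) + (C1*sin(2^(2/3)*3^(5/6)*z/4) + C2*cos(2^(2/3)*3^(5/6)*z/4))*exp(-2^(2/3)*3^(1/3)*z/4)


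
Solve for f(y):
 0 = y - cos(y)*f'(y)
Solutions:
 f(y) = C1 + Integral(y/cos(y), y)


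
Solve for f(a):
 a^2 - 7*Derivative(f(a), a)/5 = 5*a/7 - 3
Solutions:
 f(a) = C1 + 5*a^3/21 - 25*a^2/98 + 15*a/7


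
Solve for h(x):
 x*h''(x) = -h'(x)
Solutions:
 h(x) = C1 + C2*log(x)


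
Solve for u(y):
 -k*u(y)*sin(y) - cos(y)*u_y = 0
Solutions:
 u(y) = C1*exp(k*log(cos(y)))


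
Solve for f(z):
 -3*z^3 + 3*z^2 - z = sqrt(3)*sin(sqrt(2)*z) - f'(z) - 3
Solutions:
 f(z) = C1 + 3*z^4/4 - z^3 + z^2/2 - 3*z - sqrt(6)*cos(sqrt(2)*z)/2


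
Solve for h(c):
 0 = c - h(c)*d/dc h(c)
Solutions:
 h(c) = -sqrt(C1 + c^2)
 h(c) = sqrt(C1 + c^2)


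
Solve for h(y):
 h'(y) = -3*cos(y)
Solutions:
 h(y) = C1 - 3*sin(y)


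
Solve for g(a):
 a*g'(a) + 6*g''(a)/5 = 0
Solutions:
 g(a) = C1 + C2*erf(sqrt(15)*a/6)


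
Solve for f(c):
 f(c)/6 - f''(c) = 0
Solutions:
 f(c) = C1*exp(-sqrt(6)*c/6) + C2*exp(sqrt(6)*c/6)


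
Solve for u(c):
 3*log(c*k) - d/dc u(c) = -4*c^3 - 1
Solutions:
 u(c) = C1 + c^4 + 3*c*log(c*k) - 2*c


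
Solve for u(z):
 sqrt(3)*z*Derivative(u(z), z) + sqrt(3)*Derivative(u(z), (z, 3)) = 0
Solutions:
 u(z) = C1 + Integral(C2*airyai(-z) + C3*airybi(-z), z)


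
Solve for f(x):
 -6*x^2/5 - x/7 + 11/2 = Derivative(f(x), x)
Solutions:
 f(x) = C1 - 2*x^3/5 - x^2/14 + 11*x/2


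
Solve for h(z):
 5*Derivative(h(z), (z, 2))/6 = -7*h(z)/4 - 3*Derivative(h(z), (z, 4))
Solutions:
 h(z) = (C1*sin(sqrt(2)*3^(3/4)*7^(1/4)*z*cos(atan(sqrt(731)/5)/2)/6) + C2*cos(sqrt(2)*3^(3/4)*7^(1/4)*z*cos(atan(sqrt(731)/5)/2)/6))*exp(-sqrt(2)*3^(3/4)*7^(1/4)*z*sin(atan(sqrt(731)/5)/2)/6) + (C3*sin(sqrt(2)*3^(3/4)*7^(1/4)*z*cos(atan(sqrt(731)/5)/2)/6) + C4*cos(sqrt(2)*3^(3/4)*7^(1/4)*z*cos(atan(sqrt(731)/5)/2)/6))*exp(sqrt(2)*3^(3/4)*7^(1/4)*z*sin(atan(sqrt(731)/5)/2)/6)


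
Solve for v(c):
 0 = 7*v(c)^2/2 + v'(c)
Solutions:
 v(c) = 2/(C1 + 7*c)


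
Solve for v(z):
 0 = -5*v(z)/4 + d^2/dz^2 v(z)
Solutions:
 v(z) = C1*exp(-sqrt(5)*z/2) + C2*exp(sqrt(5)*z/2)


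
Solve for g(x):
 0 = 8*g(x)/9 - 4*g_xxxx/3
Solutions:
 g(x) = C1*exp(-2^(1/4)*3^(3/4)*x/3) + C2*exp(2^(1/4)*3^(3/4)*x/3) + C3*sin(2^(1/4)*3^(3/4)*x/3) + C4*cos(2^(1/4)*3^(3/4)*x/3)


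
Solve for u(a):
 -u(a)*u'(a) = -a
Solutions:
 u(a) = -sqrt(C1 + a^2)
 u(a) = sqrt(C1 + a^2)


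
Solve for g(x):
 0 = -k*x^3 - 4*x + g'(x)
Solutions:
 g(x) = C1 + k*x^4/4 + 2*x^2


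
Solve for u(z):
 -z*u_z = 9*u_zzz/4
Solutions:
 u(z) = C1 + Integral(C2*airyai(-2^(2/3)*3^(1/3)*z/3) + C3*airybi(-2^(2/3)*3^(1/3)*z/3), z)


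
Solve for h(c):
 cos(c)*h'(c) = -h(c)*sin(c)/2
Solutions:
 h(c) = C1*sqrt(cos(c))


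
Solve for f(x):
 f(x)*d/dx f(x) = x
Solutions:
 f(x) = -sqrt(C1 + x^2)
 f(x) = sqrt(C1 + x^2)


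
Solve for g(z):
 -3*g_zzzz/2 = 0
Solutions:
 g(z) = C1 + C2*z + C3*z^2 + C4*z^3


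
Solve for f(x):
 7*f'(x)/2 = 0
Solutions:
 f(x) = C1


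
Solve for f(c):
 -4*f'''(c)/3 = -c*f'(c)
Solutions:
 f(c) = C1 + Integral(C2*airyai(6^(1/3)*c/2) + C3*airybi(6^(1/3)*c/2), c)


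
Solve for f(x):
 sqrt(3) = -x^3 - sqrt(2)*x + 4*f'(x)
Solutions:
 f(x) = C1 + x^4/16 + sqrt(2)*x^2/8 + sqrt(3)*x/4


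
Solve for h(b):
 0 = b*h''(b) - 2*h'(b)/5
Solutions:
 h(b) = C1 + C2*b^(7/5)


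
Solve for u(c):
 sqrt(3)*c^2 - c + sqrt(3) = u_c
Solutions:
 u(c) = C1 + sqrt(3)*c^3/3 - c^2/2 + sqrt(3)*c


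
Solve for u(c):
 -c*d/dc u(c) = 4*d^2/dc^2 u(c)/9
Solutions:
 u(c) = C1 + C2*erf(3*sqrt(2)*c/4)


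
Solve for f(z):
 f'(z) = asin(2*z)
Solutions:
 f(z) = C1 + z*asin(2*z) + sqrt(1 - 4*z^2)/2


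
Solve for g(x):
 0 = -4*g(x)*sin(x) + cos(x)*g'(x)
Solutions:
 g(x) = C1/cos(x)^4


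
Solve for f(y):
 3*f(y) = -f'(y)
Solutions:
 f(y) = C1*exp(-3*y)


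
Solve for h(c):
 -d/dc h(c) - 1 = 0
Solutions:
 h(c) = C1 - c


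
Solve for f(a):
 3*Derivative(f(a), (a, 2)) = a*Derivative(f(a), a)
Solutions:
 f(a) = C1 + C2*erfi(sqrt(6)*a/6)


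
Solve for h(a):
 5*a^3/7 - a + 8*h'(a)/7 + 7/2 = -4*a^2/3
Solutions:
 h(a) = C1 - 5*a^4/32 - 7*a^3/18 + 7*a^2/16 - 49*a/16


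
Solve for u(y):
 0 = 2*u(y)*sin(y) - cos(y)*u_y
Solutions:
 u(y) = C1/cos(y)^2


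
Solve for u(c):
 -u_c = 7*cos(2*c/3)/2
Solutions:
 u(c) = C1 - 21*sin(2*c/3)/4


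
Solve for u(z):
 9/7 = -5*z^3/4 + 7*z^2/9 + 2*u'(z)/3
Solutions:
 u(z) = C1 + 15*z^4/32 - 7*z^3/18 + 27*z/14


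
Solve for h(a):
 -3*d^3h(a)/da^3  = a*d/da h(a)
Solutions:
 h(a) = C1 + Integral(C2*airyai(-3^(2/3)*a/3) + C3*airybi(-3^(2/3)*a/3), a)


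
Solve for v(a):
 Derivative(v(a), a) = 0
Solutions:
 v(a) = C1


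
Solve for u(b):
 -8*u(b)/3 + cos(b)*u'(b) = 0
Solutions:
 u(b) = C1*(sin(b) + 1)^(4/3)/(sin(b) - 1)^(4/3)


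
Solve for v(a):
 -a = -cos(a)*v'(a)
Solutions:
 v(a) = C1 + Integral(a/cos(a), a)


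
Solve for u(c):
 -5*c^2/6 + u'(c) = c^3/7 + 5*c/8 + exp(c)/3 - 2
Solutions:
 u(c) = C1 + c^4/28 + 5*c^3/18 + 5*c^2/16 - 2*c + exp(c)/3


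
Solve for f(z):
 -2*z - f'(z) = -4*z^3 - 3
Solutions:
 f(z) = C1 + z^4 - z^2 + 3*z


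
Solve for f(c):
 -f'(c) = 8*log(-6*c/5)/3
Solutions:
 f(c) = C1 - 8*c*log(-c)/3 + 8*c*(-log(6) + 1 + log(5))/3


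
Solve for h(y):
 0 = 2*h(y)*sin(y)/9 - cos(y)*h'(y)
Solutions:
 h(y) = C1/cos(y)^(2/9)


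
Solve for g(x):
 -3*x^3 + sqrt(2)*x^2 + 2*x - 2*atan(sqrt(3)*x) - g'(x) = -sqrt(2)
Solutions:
 g(x) = C1 - 3*x^4/4 + sqrt(2)*x^3/3 + x^2 - 2*x*atan(sqrt(3)*x) + sqrt(2)*x + sqrt(3)*log(3*x^2 + 1)/3


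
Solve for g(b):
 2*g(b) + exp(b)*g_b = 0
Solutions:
 g(b) = C1*exp(2*exp(-b))


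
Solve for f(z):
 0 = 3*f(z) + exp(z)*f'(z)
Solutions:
 f(z) = C1*exp(3*exp(-z))


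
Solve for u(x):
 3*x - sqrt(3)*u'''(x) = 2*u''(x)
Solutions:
 u(x) = C1 + C2*x + C3*exp(-2*sqrt(3)*x/3) + x^3/4 - 3*sqrt(3)*x^2/8


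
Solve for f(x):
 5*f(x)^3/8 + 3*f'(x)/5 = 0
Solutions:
 f(x) = -2*sqrt(3)*sqrt(-1/(C1 - 25*x))
 f(x) = 2*sqrt(3)*sqrt(-1/(C1 - 25*x))


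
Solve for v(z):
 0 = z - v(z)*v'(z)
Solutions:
 v(z) = -sqrt(C1 + z^2)
 v(z) = sqrt(C1 + z^2)


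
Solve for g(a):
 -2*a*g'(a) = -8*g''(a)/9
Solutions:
 g(a) = C1 + C2*erfi(3*sqrt(2)*a/4)


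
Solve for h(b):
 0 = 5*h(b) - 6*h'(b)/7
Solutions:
 h(b) = C1*exp(35*b/6)


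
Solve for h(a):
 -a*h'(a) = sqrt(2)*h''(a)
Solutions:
 h(a) = C1 + C2*erf(2^(1/4)*a/2)


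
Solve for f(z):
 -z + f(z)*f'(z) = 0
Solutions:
 f(z) = -sqrt(C1 + z^2)
 f(z) = sqrt(C1 + z^2)


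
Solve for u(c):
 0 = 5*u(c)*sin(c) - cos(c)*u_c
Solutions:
 u(c) = C1/cos(c)^5


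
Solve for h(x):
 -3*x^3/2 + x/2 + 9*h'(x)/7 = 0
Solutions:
 h(x) = C1 + 7*x^4/24 - 7*x^2/36


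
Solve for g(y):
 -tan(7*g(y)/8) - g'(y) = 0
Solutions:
 g(y) = -8*asin(C1*exp(-7*y/8))/7 + 8*pi/7
 g(y) = 8*asin(C1*exp(-7*y/8))/7


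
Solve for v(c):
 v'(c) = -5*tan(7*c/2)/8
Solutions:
 v(c) = C1 + 5*log(cos(7*c/2))/28


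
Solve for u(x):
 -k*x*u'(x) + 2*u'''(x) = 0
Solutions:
 u(x) = C1 + Integral(C2*airyai(2^(2/3)*k^(1/3)*x/2) + C3*airybi(2^(2/3)*k^(1/3)*x/2), x)


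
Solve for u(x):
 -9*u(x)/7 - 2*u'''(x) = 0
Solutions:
 u(x) = C3*exp(-42^(2/3)*x/14) + (C1*sin(3*14^(2/3)*3^(1/6)*x/28) + C2*cos(3*14^(2/3)*3^(1/6)*x/28))*exp(42^(2/3)*x/28)


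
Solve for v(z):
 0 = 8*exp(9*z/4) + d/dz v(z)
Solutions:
 v(z) = C1 - 32*exp(9*z/4)/9


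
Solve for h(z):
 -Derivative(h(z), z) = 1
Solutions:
 h(z) = C1 - z


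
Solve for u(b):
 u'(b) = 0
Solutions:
 u(b) = C1


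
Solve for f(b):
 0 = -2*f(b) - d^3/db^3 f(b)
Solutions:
 f(b) = C3*exp(-2^(1/3)*b) + (C1*sin(2^(1/3)*sqrt(3)*b/2) + C2*cos(2^(1/3)*sqrt(3)*b/2))*exp(2^(1/3)*b/2)


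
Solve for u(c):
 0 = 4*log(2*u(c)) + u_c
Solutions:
 Integral(1/(log(_y) + log(2)), (_y, u(c)))/4 = C1 - c


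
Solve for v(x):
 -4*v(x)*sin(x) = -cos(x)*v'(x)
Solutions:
 v(x) = C1/cos(x)^4


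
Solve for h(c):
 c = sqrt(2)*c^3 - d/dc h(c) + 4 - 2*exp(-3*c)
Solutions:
 h(c) = C1 + sqrt(2)*c^4/4 - c^2/2 + 4*c + 2*exp(-3*c)/3


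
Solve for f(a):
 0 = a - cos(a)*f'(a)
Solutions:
 f(a) = C1 + Integral(a/cos(a), a)


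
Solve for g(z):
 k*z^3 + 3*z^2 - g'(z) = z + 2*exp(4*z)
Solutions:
 g(z) = C1 + k*z^4/4 + z^3 - z^2/2 - exp(4*z)/2


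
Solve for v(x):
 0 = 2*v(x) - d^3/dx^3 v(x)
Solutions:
 v(x) = C3*exp(2^(1/3)*x) + (C1*sin(2^(1/3)*sqrt(3)*x/2) + C2*cos(2^(1/3)*sqrt(3)*x/2))*exp(-2^(1/3)*x/2)


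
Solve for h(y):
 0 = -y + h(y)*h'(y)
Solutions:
 h(y) = -sqrt(C1 + y^2)
 h(y) = sqrt(C1 + y^2)


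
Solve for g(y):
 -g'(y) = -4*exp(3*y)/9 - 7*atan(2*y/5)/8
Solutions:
 g(y) = C1 + 7*y*atan(2*y/5)/8 + 4*exp(3*y)/27 - 35*log(4*y^2 + 25)/32


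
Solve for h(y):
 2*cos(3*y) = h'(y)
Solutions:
 h(y) = C1 + 2*sin(3*y)/3


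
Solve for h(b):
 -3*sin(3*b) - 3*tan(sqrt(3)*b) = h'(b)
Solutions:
 h(b) = C1 + sqrt(3)*log(cos(sqrt(3)*b)) + cos(3*b)


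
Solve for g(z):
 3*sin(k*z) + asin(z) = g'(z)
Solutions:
 g(z) = C1 + z*asin(z) + sqrt(1 - z^2) + 3*Piecewise((-cos(k*z)/k, Ne(k, 0)), (0, True))


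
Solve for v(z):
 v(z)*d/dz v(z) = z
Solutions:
 v(z) = -sqrt(C1 + z^2)
 v(z) = sqrt(C1 + z^2)


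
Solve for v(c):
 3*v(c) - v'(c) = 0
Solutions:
 v(c) = C1*exp(3*c)


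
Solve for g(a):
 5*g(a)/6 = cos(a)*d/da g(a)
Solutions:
 g(a) = C1*(sin(a) + 1)^(5/12)/(sin(a) - 1)^(5/12)


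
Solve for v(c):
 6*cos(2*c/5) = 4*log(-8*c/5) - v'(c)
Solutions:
 v(c) = C1 + 4*c*log(-c) - 4*c*log(5) - 4*c + 12*c*log(2) - 15*sin(2*c/5)


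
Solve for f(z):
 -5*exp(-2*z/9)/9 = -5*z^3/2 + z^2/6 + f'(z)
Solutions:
 f(z) = C1 + 5*z^4/8 - z^3/18 + 5*exp(-2*z/9)/2


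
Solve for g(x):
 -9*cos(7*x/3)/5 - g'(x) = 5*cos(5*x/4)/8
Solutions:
 g(x) = C1 - sin(5*x/4)/2 - 27*sin(7*x/3)/35


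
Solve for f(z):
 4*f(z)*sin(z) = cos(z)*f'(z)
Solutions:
 f(z) = C1/cos(z)^4


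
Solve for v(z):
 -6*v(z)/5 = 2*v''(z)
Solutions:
 v(z) = C1*sin(sqrt(15)*z/5) + C2*cos(sqrt(15)*z/5)


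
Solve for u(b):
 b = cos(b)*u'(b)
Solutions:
 u(b) = C1 + Integral(b/cos(b), b)


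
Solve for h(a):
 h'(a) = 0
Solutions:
 h(a) = C1


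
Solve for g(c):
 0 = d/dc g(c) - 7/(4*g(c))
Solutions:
 g(c) = -sqrt(C1 + 14*c)/2
 g(c) = sqrt(C1 + 14*c)/2


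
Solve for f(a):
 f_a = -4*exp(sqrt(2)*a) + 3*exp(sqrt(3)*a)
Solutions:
 f(a) = C1 - 2*sqrt(2)*exp(sqrt(2)*a) + sqrt(3)*exp(sqrt(3)*a)


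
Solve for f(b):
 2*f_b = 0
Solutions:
 f(b) = C1


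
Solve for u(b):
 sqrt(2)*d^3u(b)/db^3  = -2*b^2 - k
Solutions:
 u(b) = C1 + C2*b + C3*b^2 - sqrt(2)*b^5/60 - sqrt(2)*b^3*k/12


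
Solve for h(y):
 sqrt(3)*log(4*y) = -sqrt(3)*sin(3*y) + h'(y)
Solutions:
 h(y) = C1 + sqrt(3)*y*(log(y) - 1) + 2*sqrt(3)*y*log(2) - sqrt(3)*cos(3*y)/3


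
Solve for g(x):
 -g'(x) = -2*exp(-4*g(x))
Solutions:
 g(x) = log(-I*(C1 + 8*x)^(1/4))
 g(x) = log(I*(C1 + 8*x)^(1/4))
 g(x) = log(-(C1 + 8*x)^(1/4))
 g(x) = log(C1 + 8*x)/4


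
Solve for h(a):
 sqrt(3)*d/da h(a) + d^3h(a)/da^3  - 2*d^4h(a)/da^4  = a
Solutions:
 h(a) = C1 + C2*exp(a*(-(1 + 54*sqrt(3) + sqrt(-1 + (1 + 54*sqrt(3))^2))^(1/3) - 1/(1 + 54*sqrt(3) + sqrt(-1 + (1 + 54*sqrt(3))^2))^(1/3) + 2)/12)*sin(sqrt(3)*a*(-(1 + 54*sqrt(3) + sqrt(-1 + (1 + 54*sqrt(3))^2))^(1/3) + (1 + 54*sqrt(3) + sqrt(-1 + (1 + 54*sqrt(3))^2))^(-1/3))/12) + C3*exp(a*(-(1 + 54*sqrt(3) + sqrt(-1 + (1 + 54*sqrt(3))^2))^(1/3) - 1/(1 + 54*sqrt(3) + sqrt(-1 + (1 + 54*sqrt(3))^2))^(1/3) + 2)/12)*cos(sqrt(3)*a*(-(1 + 54*sqrt(3) + sqrt(-1 + (1 + 54*sqrt(3))^2))^(1/3) + (1 + 54*sqrt(3) + sqrt(-1 + (1 + 54*sqrt(3))^2))^(-1/3))/12) + C4*exp(a*((1 + 54*sqrt(3) + sqrt(-1 + (1 + 54*sqrt(3))^2))^(-1/3) + 1 + (1 + 54*sqrt(3) + sqrt(-1 + (1 + 54*sqrt(3))^2))^(1/3))/6) + sqrt(3)*a^2/6


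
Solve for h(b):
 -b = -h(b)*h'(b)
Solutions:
 h(b) = -sqrt(C1 + b^2)
 h(b) = sqrt(C1 + b^2)


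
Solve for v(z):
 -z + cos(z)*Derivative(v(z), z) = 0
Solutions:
 v(z) = C1 + Integral(z/cos(z), z)


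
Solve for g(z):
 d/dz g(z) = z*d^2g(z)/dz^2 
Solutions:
 g(z) = C1 + C2*z^2


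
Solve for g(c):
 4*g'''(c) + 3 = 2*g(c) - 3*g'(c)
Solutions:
 g(c) = C3*exp(c/2) + (C1*sin(sqrt(15)*c/4) + C2*cos(sqrt(15)*c/4))*exp(-c/4) + 3/2


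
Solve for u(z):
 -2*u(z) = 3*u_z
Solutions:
 u(z) = C1*exp(-2*z/3)


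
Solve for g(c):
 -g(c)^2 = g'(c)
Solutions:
 g(c) = 1/(C1 + c)


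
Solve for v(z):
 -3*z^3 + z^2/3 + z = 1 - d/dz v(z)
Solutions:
 v(z) = C1 + 3*z^4/4 - z^3/9 - z^2/2 + z


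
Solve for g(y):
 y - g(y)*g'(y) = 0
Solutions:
 g(y) = -sqrt(C1 + y^2)
 g(y) = sqrt(C1 + y^2)


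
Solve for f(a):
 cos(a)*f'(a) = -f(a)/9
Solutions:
 f(a) = C1*(sin(a) - 1)^(1/18)/(sin(a) + 1)^(1/18)


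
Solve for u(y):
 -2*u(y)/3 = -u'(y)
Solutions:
 u(y) = C1*exp(2*y/3)


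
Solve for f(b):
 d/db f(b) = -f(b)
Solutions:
 f(b) = C1*exp(-b)


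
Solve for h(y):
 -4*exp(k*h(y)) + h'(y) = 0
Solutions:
 h(y) = Piecewise((log(-1/(C1*k + 4*k*y))/k, Ne(k, 0)), (nan, True))
 h(y) = Piecewise((C1 + 4*y, Eq(k, 0)), (nan, True))


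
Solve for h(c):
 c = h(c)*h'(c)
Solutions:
 h(c) = -sqrt(C1 + c^2)
 h(c) = sqrt(C1 + c^2)


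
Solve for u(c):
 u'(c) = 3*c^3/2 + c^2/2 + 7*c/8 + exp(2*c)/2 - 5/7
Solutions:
 u(c) = C1 + 3*c^4/8 + c^3/6 + 7*c^2/16 - 5*c/7 + exp(2*c)/4


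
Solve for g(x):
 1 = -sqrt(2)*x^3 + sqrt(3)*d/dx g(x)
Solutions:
 g(x) = C1 + sqrt(6)*x^4/12 + sqrt(3)*x/3


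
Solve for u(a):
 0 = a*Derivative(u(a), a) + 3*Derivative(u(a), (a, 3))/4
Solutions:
 u(a) = C1 + Integral(C2*airyai(-6^(2/3)*a/3) + C3*airybi(-6^(2/3)*a/3), a)


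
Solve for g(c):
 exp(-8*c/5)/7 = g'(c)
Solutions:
 g(c) = C1 - 5*exp(-8*c/5)/56


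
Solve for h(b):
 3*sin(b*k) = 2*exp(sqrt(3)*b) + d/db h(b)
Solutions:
 h(b) = C1 - 2*sqrt(3)*exp(sqrt(3)*b)/3 - 3*cos(b*k)/k


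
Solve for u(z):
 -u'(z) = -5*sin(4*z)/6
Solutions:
 u(z) = C1 - 5*cos(4*z)/24


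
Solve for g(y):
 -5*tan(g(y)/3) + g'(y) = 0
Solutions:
 g(y) = -3*asin(C1*exp(5*y/3)) + 3*pi
 g(y) = 3*asin(C1*exp(5*y/3))


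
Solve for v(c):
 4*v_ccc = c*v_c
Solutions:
 v(c) = C1 + Integral(C2*airyai(2^(1/3)*c/2) + C3*airybi(2^(1/3)*c/2), c)


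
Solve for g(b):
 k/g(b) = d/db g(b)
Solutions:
 g(b) = -sqrt(C1 + 2*b*k)
 g(b) = sqrt(C1 + 2*b*k)


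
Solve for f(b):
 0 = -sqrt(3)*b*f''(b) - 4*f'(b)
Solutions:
 f(b) = C1 + C2*b^(1 - 4*sqrt(3)/3)


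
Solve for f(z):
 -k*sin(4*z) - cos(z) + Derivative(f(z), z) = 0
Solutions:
 f(z) = C1 - k*cos(4*z)/4 + sin(z)


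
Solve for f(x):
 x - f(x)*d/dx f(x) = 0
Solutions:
 f(x) = -sqrt(C1 + x^2)
 f(x) = sqrt(C1 + x^2)


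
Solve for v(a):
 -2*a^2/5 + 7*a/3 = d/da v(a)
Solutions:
 v(a) = C1 - 2*a^3/15 + 7*a^2/6


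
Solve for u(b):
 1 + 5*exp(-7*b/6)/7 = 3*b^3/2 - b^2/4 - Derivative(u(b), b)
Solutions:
 u(b) = C1 + 3*b^4/8 - b^3/12 - b + 30*exp(-7*b/6)/49


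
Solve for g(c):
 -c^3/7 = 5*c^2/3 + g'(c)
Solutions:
 g(c) = C1 - c^4/28 - 5*c^3/9


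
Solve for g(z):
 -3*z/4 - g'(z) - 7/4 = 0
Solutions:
 g(z) = C1 - 3*z^2/8 - 7*z/4


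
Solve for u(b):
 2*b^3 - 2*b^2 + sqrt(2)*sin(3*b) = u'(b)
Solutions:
 u(b) = C1 + b^4/2 - 2*b^3/3 - sqrt(2)*cos(3*b)/3


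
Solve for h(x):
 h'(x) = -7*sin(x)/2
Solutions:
 h(x) = C1 + 7*cos(x)/2


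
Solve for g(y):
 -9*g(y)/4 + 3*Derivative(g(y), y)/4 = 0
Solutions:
 g(y) = C1*exp(3*y)


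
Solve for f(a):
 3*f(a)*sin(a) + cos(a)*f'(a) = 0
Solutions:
 f(a) = C1*cos(a)^3


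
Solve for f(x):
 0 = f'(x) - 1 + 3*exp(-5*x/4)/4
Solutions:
 f(x) = C1 + x + 3*exp(-5*x/4)/5


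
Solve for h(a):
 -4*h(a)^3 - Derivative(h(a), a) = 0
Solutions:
 h(a) = -sqrt(2)*sqrt(-1/(C1 - 4*a))/2
 h(a) = sqrt(2)*sqrt(-1/(C1 - 4*a))/2


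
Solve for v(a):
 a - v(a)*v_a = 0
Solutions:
 v(a) = -sqrt(C1 + a^2)
 v(a) = sqrt(C1 + a^2)


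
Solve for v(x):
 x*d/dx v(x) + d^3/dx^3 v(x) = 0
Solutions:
 v(x) = C1 + Integral(C2*airyai(-x) + C3*airybi(-x), x)


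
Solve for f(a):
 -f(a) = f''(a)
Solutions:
 f(a) = C1*sin(a) + C2*cos(a)


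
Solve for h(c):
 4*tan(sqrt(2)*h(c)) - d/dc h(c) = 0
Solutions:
 h(c) = sqrt(2)*(pi - asin(C1*exp(4*sqrt(2)*c)))/2
 h(c) = sqrt(2)*asin(C1*exp(4*sqrt(2)*c))/2


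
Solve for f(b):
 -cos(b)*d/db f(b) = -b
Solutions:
 f(b) = C1 + Integral(b/cos(b), b)


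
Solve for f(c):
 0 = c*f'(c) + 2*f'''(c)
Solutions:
 f(c) = C1 + Integral(C2*airyai(-2^(2/3)*c/2) + C3*airybi(-2^(2/3)*c/2), c)


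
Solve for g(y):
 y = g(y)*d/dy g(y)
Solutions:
 g(y) = -sqrt(C1 + y^2)
 g(y) = sqrt(C1 + y^2)


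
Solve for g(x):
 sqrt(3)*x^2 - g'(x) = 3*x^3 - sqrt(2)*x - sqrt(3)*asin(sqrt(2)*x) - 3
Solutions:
 g(x) = C1 - 3*x^4/4 + sqrt(3)*x^3/3 + sqrt(2)*x^2/2 + 3*x + sqrt(3)*(x*asin(sqrt(2)*x) + sqrt(2)*sqrt(1 - 2*x^2)/2)


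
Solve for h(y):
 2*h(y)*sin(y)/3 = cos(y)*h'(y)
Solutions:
 h(y) = C1/cos(y)^(2/3)


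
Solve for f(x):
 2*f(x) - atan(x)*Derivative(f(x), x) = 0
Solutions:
 f(x) = C1*exp(2*Integral(1/atan(x), x))


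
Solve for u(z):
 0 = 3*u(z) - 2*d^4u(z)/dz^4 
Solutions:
 u(z) = C1*exp(-2^(3/4)*3^(1/4)*z/2) + C2*exp(2^(3/4)*3^(1/4)*z/2) + C3*sin(2^(3/4)*3^(1/4)*z/2) + C4*cos(2^(3/4)*3^(1/4)*z/2)


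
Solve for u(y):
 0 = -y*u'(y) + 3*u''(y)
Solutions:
 u(y) = C1 + C2*erfi(sqrt(6)*y/6)


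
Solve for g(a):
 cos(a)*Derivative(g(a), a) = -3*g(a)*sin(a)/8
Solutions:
 g(a) = C1*cos(a)^(3/8)


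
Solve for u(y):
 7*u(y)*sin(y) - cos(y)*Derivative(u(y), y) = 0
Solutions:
 u(y) = C1/cos(y)^7


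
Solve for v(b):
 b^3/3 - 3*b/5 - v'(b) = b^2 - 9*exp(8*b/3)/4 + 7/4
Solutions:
 v(b) = C1 + b^4/12 - b^3/3 - 3*b^2/10 - 7*b/4 + 27*exp(8*b/3)/32


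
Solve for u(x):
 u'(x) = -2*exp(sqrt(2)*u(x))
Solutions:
 u(x) = sqrt(2)*(2*log(1/(C1 + 2*x)) - log(2))/4


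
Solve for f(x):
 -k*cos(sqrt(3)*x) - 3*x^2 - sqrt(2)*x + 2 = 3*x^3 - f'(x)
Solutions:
 f(x) = C1 + sqrt(3)*k*sin(sqrt(3)*x)/3 + 3*x^4/4 + x^3 + sqrt(2)*x^2/2 - 2*x


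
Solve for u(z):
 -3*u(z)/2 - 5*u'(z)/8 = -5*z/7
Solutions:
 u(z) = C1*exp(-12*z/5) + 10*z/21 - 25/126


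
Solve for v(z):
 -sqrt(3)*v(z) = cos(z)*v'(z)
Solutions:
 v(z) = C1*(sin(z) - 1)^(sqrt(3)/2)/(sin(z) + 1)^(sqrt(3)/2)


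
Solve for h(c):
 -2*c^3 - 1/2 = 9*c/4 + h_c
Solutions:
 h(c) = C1 - c^4/2 - 9*c^2/8 - c/2


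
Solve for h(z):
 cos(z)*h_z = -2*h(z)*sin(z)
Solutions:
 h(z) = C1*cos(z)^2


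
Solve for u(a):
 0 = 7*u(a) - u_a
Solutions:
 u(a) = C1*exp(7*a)


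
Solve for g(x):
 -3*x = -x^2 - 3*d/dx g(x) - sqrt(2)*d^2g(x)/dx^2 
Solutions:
 g(x) = C1 + C2*exp(-3*sqrt(2)*x/2) - x^3/9 + sqrt(2)*x^2/9 + x^2/2 - sqrt(2)*x/3 - 4*x/27


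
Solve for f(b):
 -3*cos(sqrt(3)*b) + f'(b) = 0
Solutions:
 f(b) = C1 + sqrt(3)*sin(sqrt(3)*b)


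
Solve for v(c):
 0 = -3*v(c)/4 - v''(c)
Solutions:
 v(c) = C1*sin(sqrt(3)*c/2) + C2*cos(sqrt(3)*c/2)


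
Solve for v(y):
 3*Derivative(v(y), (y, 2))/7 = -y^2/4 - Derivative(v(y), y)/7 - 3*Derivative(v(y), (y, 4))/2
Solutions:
 v(y) = C1 + C2*exp(-21^(1/3)*y*(-(21 + sqrt(609))^(1/3) + 2*21^(1/3)/(21 + sqrt(609))^(1/3))/42)*sin(3^(1/6)*7^(1/3)*y*(6*7^(1/3)/(21 + sqrt(609))^(1/3) + 3^(2/3)*(21 + sqrt(609))^(1/3))/42) + C3*exp(-21^(1/3)*y*(-(21 + sqrt(609))^(1/3) + 2*21^(1/3)/(21 + sqrt(609))^(1/3))/42)*cos(3^(1/6)*7^(1/3)*y*(6*7^(1/3)/(21 + sqrt(609))^(1/3) + 3^(2/3)*(21 + sqrt(609))^(1/3))/42) + C4*exp(21^(1/3)*y*(-(21 + sqrt(609))^(1/3) + 2*21^(1/3)/(21 + sqrt(609))^(1/3))/21) - 7*y^3/12 + 21*y^2/4 - 63*y/2


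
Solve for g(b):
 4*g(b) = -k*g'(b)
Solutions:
 g(b) = C1*exp(-4*b/k)


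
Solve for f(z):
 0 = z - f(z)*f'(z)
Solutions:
 f(z) = -sqrt(C1 + z^2)
 f(z) = sqrt(C1 + z^2)


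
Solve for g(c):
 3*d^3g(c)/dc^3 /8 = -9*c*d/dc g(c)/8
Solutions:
 g(c) = C1 + Integral(C2*airyai(-3^(1/3)*c) + C3*airybi(-3^(1/3)*c), c)


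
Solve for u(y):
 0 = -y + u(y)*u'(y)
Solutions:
 u(y) = -sqrt(C1 + y^2)
 u(y) = sqrt(C1 + y^2)


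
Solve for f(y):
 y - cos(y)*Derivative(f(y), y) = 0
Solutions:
 f(y) = C1 + Integral(y/cos(y), y)


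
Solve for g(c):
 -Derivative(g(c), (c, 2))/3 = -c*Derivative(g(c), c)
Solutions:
 g(c) = C1 + C2*erfi(sqrt(6)*c/2)


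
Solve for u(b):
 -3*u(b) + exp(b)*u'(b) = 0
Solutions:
 u(b) = C1*exp(-3*exp(-b))


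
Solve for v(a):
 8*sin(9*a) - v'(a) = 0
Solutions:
 v(a) = C1 - 8*cos(9*a)/9


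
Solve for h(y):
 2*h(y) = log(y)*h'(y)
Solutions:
 h(y) = C1*exp(2*li(y))


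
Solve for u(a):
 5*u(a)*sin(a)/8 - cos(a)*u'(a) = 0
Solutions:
 u(a) = C1/cos(a)^(5/8)


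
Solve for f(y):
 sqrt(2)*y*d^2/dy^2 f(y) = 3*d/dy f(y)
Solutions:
 f(y) = C1 + C2*y^(1 + 3*sqrt(2)/2)


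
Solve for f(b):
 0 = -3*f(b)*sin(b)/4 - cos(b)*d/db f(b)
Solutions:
 f(b) = C1*cos(b)^(3/4)


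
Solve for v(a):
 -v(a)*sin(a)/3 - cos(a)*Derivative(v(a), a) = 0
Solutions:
 v(a) = C1*cos(a)^(1/3)


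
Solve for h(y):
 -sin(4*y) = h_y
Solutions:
 h(y) = C1 + cos(4*y)/4


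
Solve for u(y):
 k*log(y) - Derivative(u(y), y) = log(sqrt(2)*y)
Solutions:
 u(y) = C1 + k*y*log(y) - k*y - y*log(y) - y*log(2)/2 + y


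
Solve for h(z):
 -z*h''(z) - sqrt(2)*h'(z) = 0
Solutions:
 h(z) = C1 + C2*z^(1 - sqrt(2))


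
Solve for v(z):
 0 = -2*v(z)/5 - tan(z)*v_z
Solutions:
 v(z) = C1/sin(z)^(2/5)


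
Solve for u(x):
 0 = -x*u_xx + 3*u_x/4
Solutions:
 u(x) = C1 + C2*x^(7/4)


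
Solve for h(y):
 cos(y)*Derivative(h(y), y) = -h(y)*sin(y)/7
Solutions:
 h(y) = C1*cos(y)^(1/7)


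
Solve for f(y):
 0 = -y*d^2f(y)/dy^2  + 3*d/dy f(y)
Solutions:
 f(y) = C1 + C2*y^4


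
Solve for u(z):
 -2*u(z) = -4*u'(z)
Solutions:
 u(z) = C1*exp(z/2)


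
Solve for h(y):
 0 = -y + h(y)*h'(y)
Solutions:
 h(y) = -sqrt(C1 + y^2)
 h(y) = sqrt(C1 + y^2)


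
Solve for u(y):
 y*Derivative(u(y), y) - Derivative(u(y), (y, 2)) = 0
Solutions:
 u(y) = C1 + C2*erfi(sqrt(2)*y/2)


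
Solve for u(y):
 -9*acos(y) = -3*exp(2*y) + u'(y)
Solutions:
 u(y) = C1 - 9*y*acos(y) + 9*sqrt(1 - y^2) + 3*exp(2*y)/2


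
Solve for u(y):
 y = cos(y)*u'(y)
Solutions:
 u(y) = C1 + Integral(y/cos(y), y)


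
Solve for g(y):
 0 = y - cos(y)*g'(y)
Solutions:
 g(y) = C1 + Integral(y/cos(y), y)


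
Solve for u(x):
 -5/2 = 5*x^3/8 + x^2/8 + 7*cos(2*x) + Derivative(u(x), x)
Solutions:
 u(x) = C1 - 5*x^4/32 - x^3/24 - 5*x/2 - 7*sin(x)*cos(x)


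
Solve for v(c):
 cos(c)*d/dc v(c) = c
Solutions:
 v(c) = C1 + Integral(c/cos(c), c)


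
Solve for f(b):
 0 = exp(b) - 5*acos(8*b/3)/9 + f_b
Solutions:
 f(b) = C1 + 5*b*acos(8*b/3)/9 - 5*sqrt(9 - 64*b^2)/72 - exp(b)


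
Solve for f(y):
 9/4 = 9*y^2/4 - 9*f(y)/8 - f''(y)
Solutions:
 f(y) = C1*sin(3*sqrt(2)*y/4) + C2*cos(3*sqrt(2)*y/4) + 2*y^2 - 50/9


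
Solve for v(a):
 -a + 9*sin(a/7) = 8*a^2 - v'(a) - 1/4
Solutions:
 v(a) = C1 + 8*a^3/3 + a^2/2 - a/4 + 63*cos(a/7)


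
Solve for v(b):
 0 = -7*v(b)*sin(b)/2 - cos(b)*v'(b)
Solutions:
 v(b) = C1*cos(b)^(7/2)


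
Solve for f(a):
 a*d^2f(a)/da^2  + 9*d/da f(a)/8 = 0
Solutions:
 f(a) = C1 + C2/a^(1/8)


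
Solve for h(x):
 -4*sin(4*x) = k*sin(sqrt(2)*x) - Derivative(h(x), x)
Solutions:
 h(x) = C1 - sqrt(2)*k*cos(sqrt(2)*x)/2 - cos(4*x)


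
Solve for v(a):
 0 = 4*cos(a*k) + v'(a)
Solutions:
 v(a) = C1 - 4*sin(a*k)/k


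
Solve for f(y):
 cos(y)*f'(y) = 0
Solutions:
 f(y) = C1


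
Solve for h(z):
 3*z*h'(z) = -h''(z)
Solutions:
 h(z) = C1 + C2*erf(sqrt(6)*z/2)


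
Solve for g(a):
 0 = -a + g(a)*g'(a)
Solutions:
 g(a) = -sqrt(C1 + a^2)
 g(a) = sqrt(C1 + a^2)


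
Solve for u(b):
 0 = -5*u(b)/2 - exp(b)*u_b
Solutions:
 u(b) = C1*exp(5*exp(-b)/2)


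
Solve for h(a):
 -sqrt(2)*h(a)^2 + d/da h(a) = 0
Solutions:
 h(a) = -1/(C1 + sqrt(2)*a)


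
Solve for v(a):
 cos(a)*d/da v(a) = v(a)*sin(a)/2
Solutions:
 v(a) = C1/sqrt(cos(a))


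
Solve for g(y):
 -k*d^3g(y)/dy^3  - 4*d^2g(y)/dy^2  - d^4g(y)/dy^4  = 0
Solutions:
 g(y) = C1 + C2*y + C3*exp(y*(-k + sqrt(k^2 - 16))/2) + C4*exp(-y*(k + sqrt(k^2 - 16))/2)


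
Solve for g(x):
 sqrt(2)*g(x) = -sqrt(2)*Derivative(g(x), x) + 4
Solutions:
 g(x) = C1*exp(-x) + 2*sqrt(2)


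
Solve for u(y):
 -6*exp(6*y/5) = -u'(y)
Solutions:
 u(y) = C1 + 5*exp(6*y/5)


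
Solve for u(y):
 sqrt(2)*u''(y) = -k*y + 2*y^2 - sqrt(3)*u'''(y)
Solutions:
 u(y) = C1 + C2*y + C3*exp(-sqrt(6)*y/3) + sqrt(2)*y^4/12 + y^3*(-sqrt(2)*k - 4*sqrt(3))/12 + y^2*(sqrt(3)*k + 6*sqrt(2))/4


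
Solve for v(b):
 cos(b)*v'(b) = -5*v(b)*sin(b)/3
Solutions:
 v(b) = C1*cos(b)^(5/3)


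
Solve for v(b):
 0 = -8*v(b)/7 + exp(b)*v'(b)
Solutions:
 v(b) = C1*exp(-8*exp(-b)/7)


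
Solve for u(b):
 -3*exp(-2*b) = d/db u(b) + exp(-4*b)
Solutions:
 u(b) = C1 + 3*exp(-2*b)/2 + exp(-4*b)/4


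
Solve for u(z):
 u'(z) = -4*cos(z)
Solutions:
 u(z) = C1 - 4*sin(z)


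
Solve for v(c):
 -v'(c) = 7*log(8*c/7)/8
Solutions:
 v(c) = C1 - 7*c*log(c)/8 - 21*c*log(2)/8 + 7*c/8 + 7*c*log(7)/8


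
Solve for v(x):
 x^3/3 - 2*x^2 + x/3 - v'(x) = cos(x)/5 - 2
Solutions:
 v(x) = C1 + x^4/12 - 2*x^3/3 + x^2/6 + 2*x - sin(x)/5


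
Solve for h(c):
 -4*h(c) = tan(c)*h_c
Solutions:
 h(c) = C1/sin(c)^4


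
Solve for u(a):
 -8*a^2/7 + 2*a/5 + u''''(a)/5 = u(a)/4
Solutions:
 u(a) = C1*exp(-sqrt(2)*5^(1/4)*a/2) + C2*exp(sqrt(2)*5^(1/4)*a/2) + C3*sin(sqrt(2)*5^(1/4)*a/2) + C4*cos(sqrt(2)*5^(1/4)*a/2) - 32*a^2/7 + 8*a/5


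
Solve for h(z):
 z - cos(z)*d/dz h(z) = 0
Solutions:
 h(z) = C1 + Integral(z/cos(z), z)


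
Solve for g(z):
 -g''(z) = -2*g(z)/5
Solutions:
 g(z) = C1*exp(-sqrt(10)*z/5) + C2*exp(sqrt(10)*z/5)


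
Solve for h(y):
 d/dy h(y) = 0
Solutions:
 h(y) = C1


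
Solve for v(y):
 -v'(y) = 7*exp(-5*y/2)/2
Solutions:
 v(y) = C1 + 7*exp(-5*y/2)/5


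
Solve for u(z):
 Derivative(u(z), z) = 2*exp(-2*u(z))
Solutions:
 u(z) = log(-sqrt(C1 + 4*z))
 u(z) = log(C1 + 4*z)/2


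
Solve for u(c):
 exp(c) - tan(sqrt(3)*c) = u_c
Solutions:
 u(c) = C1 + exp(c) + sqrt(3)*log(cos(sqrt(3)*c))/3


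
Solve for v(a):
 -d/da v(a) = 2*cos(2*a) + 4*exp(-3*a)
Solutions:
 v(a) = C1 - sin(2*a) + 4*exp(-3*a)/3


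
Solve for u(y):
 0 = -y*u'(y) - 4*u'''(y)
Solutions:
 u(y) = C1 + Integral(C2*airyai(-2^(1/3)*y/2) + C3*airybi(-2^(1/3)*y/2), y)


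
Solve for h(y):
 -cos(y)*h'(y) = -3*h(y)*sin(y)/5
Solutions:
 h(y) = C1/cos(y)^(3/5)


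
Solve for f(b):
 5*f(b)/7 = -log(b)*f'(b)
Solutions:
 f(b) = C1*exp(-5*li(b)/7)


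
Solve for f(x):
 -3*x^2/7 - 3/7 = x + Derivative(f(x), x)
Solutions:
 f(x) = C1 - x^3/7 - x^2/2 - 3*x/7


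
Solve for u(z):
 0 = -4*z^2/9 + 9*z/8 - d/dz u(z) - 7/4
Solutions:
 u(z) = C1 - 4*z^3/27 + 9*z^2/16 - 7*z/4


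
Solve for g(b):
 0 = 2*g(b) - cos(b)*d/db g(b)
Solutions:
 g(b) = C1*(sin(b) + 1)/(sin(b) - 1)


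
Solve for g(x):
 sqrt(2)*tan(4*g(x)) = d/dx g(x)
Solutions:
 g(x) = -asin(C1*exp(4*sqrt(2)*x))/4 + pi/4
 g(x) = asin(C1*exp(4*sqrt(2)*x))/4


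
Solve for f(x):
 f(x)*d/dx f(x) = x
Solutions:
 f(x) = -sqrt(C1 + x^2)
 f(x) = sqrt(C1 + x^2)


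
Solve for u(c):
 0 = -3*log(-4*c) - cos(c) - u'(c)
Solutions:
 u(c) = C1 - 3*c*log(-c) - 6*c*log(2) + 3*c - sin(c)


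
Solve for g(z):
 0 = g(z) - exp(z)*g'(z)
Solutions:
 g(z) = C1*exp(-exp(-z))


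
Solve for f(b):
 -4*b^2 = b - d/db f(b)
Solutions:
 f(b) = C1 + 4*b^3/3 + b^2/2


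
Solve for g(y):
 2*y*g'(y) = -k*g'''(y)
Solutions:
 g(y) = C1 + Integral(C2*airyai(2^(1/3)*y*(-1/k)^(1/3)) + C3*airybi(2^(1/3)*y*(-1/k)^(1/3)), y)


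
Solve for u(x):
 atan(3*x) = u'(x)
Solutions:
 u(x) = C1 + x*atan(3*x) - log(9*x^2 + 1)/6


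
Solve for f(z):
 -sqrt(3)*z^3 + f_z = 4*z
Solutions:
 f(z) = C1 + sqrt(3)*z^4/4 + 2*z^2


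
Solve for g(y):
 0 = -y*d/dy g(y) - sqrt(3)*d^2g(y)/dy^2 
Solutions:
 g(y) = C1 + C2*erf(sqrt(2)*3^(3/4)*y/6)


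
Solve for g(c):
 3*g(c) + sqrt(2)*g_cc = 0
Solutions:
 g(c) = C1*sin(2^(3/4)*sqrt(3)*c/2) + C2*cos(2^(3/4)*sqrt(3)*c/2)


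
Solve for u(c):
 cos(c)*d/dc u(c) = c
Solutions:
 u(c) = C1 + Integral(c/cos(c), c)


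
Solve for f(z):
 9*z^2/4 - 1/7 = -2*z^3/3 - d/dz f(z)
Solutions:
 f(z) = C1 - z^4/6 - 3*z^3/4 + z/7


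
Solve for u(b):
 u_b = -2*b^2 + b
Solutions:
 u(b) = C1 - 2*b^3/3 + b^2/2


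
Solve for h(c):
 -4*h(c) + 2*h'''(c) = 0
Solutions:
 h(c) = C3*exp(2^(1/3)*c) + (C1*sin(2^(1/3)*sqrt(3)*c/2) + C2*cos(2^(1/3)*sqrt(3)*c/2))*exp(-2^(1/3)*c/2)


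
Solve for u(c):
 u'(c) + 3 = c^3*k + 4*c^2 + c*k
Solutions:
 u(c) = C1 + c^4*k/4 + 4*c^3/3 + c^2*k/2 - 3*c


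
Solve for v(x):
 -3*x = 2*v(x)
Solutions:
 v(x) = -3*x/2


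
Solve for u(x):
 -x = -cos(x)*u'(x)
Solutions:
 u(x) = C1 + Integral(x/cos(x), x)


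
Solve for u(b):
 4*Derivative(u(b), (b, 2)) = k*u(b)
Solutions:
 u(b) = C1*exp(-b*sqrt(k)/2) + C2*exp(b*sqrt(k)/2)


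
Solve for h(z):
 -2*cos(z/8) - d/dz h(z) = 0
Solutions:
 h(z) = C1 - 16*sin(z/8)


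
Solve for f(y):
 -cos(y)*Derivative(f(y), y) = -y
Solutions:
 f(y) = C1 + Integral(y/cos(y), y)


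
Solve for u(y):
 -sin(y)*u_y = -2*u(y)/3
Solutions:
 u(y) = C1*(cos(y) - 1)^(1/3)/(cos(y) + 1)^(1/3)


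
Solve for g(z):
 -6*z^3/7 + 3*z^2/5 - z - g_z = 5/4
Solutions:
 g(z) = C1 - 3*z^4/14 + z^3/5 - z^2/2 - 5*z/4


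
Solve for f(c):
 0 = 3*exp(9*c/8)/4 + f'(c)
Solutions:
 f(c) = C1 - 2*exp(9*c/8)/3


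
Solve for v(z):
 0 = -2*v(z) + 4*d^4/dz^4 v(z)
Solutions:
 v(z) = C1*exp(-2^(3/4)*z/2) + C2*exp(2^(3/4)*z/2) + C3*sin(2^(3/4)*z/2) + C4*cos(2^(3/4)*z/2)


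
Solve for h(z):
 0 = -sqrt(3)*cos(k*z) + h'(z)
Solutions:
 h(z) = C1 + sqrt(3)*sin(k*z)/k


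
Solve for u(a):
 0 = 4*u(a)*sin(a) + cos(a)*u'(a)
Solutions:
 u(a) = C1*cos(a)^4


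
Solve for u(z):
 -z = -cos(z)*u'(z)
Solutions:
 u(z) = C1 + Integral(z/cos(z), z)


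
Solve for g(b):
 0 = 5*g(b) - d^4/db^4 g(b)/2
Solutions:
 g(b) = C1*exp(-10^(1/4)*b) + C2*exp(10^(1/4)*b) + C3*sin(10^(1/4)*b) + C4*cos(10^(1/4)*b)


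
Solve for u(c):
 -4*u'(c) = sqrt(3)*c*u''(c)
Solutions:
 u(c) = C1 + C2*c^(1 - 4*sqrt(3)/3)


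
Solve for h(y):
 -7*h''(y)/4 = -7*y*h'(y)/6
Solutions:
 h(y) = C1 + C2*erfi(sqrt(3)*y/3)


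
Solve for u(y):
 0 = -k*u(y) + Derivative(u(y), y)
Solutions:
 u(y) = C1*exp(k*y)


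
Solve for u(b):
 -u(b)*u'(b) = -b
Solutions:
 u(b) = -sqrt(C1 + b^2)
 u(b) = sqrt(C1 + b^2)


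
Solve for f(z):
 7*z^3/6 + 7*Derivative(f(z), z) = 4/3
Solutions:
 f(z) = C1 - z^4/24 + 4*z/21


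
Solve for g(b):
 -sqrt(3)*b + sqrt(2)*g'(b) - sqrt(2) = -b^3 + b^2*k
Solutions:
 g(b) = C1 - sqrt(2)*b^4/8 + sqrt(2)*b^3*k/6 + sqrt(6)*b^2/4 + b


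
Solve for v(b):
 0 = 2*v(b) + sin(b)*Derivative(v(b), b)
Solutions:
 v(b) = C1*(cos(b) + 1)/(cos(b) - 1)


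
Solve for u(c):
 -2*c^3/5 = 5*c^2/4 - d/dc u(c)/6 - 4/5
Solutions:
 u(c) = C1 + 3*c^4/5 + 5*c^3/2 - 24*c/5


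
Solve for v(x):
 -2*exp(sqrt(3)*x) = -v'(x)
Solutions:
 v(x) = C1 + 2*sqrt(3)*exp(sqrt(3)*x)/3


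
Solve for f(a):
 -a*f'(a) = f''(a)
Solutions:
 f(a) = C1 + C2*erf(sqrt(2)*a/2)


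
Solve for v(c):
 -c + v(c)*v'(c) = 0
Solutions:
 v(c) = -sqrt(C1 + c^2)
 v(c) = sqrt(C1 + c^2)


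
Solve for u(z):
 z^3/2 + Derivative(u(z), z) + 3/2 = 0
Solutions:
 u(z) = C1 - z^4/8 - 3*z/2


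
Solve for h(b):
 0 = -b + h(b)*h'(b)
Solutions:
 h(b) = -sqrt(C1 + b^2)
 h(b) = sqrt(C1 + b^2)


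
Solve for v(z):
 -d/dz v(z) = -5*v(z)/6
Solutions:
 v(z) = C1*exp(5*z/6)


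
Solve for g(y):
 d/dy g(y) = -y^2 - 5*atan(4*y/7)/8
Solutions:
 g(y) = C1 - y^3/3 - 5*y*atan(4*y/7)/8 + 35*log(16*y^2 + 49)/64


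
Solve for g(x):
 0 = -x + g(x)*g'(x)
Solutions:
 g(x) = -sqrt(C1 + x^2)
 g(x) = sqrt(C1 + x^2)


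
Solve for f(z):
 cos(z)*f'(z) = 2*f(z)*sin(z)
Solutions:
 f(z) = C1/cos(z)^2


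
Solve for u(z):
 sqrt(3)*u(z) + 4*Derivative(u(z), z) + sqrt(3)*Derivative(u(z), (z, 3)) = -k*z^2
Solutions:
 u(z) = C1*exp(2^(1/3)*z*(-8*sqrt(3)/(27 + sqrt(3)*sqrt(243 + 256*sqrt(3)))^(1/3) + 2^(1/3)*(27 + sqrt(3)*sqrt(243 + 256*sqrt(3)))^(1/3))/12)*sin(2^(1/3)*z*(2/(27 + sqrt(3)*sqrt(243 + 256*sqrt(3)))^(1/3) + 2^(1/3)*sqrt(3)*(27 + sqrt(3)*sqrt(243 + 256*sqrt(3)))^(1/3)/12)) + C2*exp(2^(1/3)*z*(-8*sqrt(3)/(27 + sqrt(3)*sqrt(243 + 256*sqrt(3)))^(1/3) + 2^(1/3)*(27 + sqrt(3)*sqrt(243 + 256*sqrt(3)))^(1/3))/12)*cos(2^(1/3)*z*(2/(27 + sqrt(3)*sqrt(243 + 256*sqrt(3)))^(1/3) + 2^(1/3)*sqrt(3)*(27 + sqrt(3)*sqrt(243 + 256*sqrt(3)))^(1/3)/12)) + C3*exp(-2^(1/3)*z*(-8*sqrt(3)/(27 + sqrt(3)*sqrt(243 + 256*sqrt(3)))^(1/3) + 2^(1/3)*(27 + sqrt(3)*sqrt(243 + 256*sqrt(3)))^(1/3))/6) - sqrt(3)*k*z^2/3 + 8*k*z/3 - 32*sqrt(3)*k/9


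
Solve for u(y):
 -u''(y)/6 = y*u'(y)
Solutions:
 u(y) = C1 + C2*erf(sqrt(3)*y)


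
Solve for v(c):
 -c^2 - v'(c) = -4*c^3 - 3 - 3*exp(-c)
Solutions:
 v(c) = C1 + c^4 - c^3/3 + 3*c - 3*exp(-c)


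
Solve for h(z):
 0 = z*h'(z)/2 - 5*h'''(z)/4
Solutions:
 h(z) = C1 + Integral(C2*airyai(2^(1/3)*5^(2/3)*z/5) + C3*airybi(2^(1/3)*5^(2/3)*z/5), z)


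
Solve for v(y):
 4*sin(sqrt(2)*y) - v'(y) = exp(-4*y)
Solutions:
 v(y) = C1 - 2*sqrt(2)*cos(sqrt(2)*y) + exp(-4*y)/4


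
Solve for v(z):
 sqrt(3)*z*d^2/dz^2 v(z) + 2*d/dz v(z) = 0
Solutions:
 v(z) = C1 + C2*z^(1 - 2*sqrt(3)/3)


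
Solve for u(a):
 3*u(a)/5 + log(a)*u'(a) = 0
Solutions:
 u(a) = C1*exp(-3*li(a)/5)


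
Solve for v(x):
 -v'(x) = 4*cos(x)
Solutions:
 v(x) = C1 - 4*sin(x)


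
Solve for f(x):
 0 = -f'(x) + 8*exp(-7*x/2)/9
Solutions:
 f(x) = C1 - 16*exp(-7*x/2)/63


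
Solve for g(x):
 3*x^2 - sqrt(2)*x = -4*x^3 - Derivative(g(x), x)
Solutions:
 g(x) = C1 - x^4 - x^3 + sqrt(2)*x^2/2


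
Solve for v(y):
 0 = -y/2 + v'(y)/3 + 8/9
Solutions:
 v(y) = C1 + 3*y^2/4 - 8*y/3


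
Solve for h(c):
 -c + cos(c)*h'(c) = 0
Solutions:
 h(c) = C1 + Integral(c/cos(c), c)


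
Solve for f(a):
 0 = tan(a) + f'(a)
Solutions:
 f(a) = C1 + log(cos(a))


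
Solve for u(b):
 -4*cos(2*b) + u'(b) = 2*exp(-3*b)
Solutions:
 u(b) = C1 + 2*sin(2*b) - 2*exp(-3*b)/3


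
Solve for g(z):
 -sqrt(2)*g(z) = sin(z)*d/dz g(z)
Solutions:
 g(z) = C1*(cos(z) + 1)^(sqrt(2)/2)/(cos(z) - 1)^(sqrt(2)/2)


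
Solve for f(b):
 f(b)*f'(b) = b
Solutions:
 f(b) = -sqrt(C1 + b^2)
 f(b) = sqrt(C1 + b^2)


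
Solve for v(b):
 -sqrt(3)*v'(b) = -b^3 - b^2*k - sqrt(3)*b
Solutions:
 v(b) = C1 + sqrt(3)*b^4/12 + sqrt(3)*b^3*k/9 + b^2/2
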